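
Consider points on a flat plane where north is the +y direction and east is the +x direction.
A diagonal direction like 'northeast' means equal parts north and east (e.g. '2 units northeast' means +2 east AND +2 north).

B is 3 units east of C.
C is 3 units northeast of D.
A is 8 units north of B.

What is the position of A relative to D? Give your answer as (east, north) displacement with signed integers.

Place D at the origin (east=0, north=0).
  C is 3 units northeast of D: delta (east=+3, north=+3); C at (east=3, north=3).
  B is 3 units east of C: delta (east=+3, north=+0); B at (east=6, north=3).
  A is 8 units north of B: delta (east=+0, north=+8); A at (east=6, north=11).
Therefore A relative to D: (east=6, north=11).

Answer: A is at (east=6, north=11) relative to D.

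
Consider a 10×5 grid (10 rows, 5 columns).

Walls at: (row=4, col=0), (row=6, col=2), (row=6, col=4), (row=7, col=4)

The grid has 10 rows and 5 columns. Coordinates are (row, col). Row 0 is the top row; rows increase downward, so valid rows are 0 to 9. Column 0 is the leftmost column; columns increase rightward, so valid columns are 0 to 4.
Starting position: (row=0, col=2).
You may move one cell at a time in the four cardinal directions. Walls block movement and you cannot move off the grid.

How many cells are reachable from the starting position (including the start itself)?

BFS flood-fill from (row=0, col=2):
  Distance 0: (row=0, col=2)
  Distance 1: (row=0, col=1), (row=0, col=3), (row=1, col=2)
  Distance 2: (row=0, col=0), (row=0, col=4), (row=1, col=1), (row=1, col=3), (row=2, col=2)
  Distance 3: (row=1, col=0), (row=1, col=4), (row=2, col=1), (row=2, col=3), (row=3, col=2)
  Distance 4: (row=2, col=0), (row=2, col=4), (row=3, col=1), (row=3, col=3), (row=4, col=2)
  Distance 5: (row=3, col=0), (row=3, col=4), (row=4, col=1), (row=4, col=3), (row=5, col=2)
  Distance 6: (row=4, col=4), (row=5, col=1), (row=5, col=3)
  Distance 7: (row=5, col=0), (row=5, col=4), (row=6, col=1), (row=6, col=3)
  Distance 8: (row=6, col=0), (row=7, col=1), (row=7, col=3)
  Distance 9: (row=7, col=0), (row=7, col=2), (row=8, col=1), (row=8, col=3)
  Distance 10: (row=8, col=0), (row=8, col=2), (row=8, col=4), (row=9, col=1), (row=9, col=3)
  Distance 11: (row=9, col=0), (row=9, col=2), (row=9, col=4)
Total reachable: 46 (grid has 46 open cells total)

Answer: Reachable cells: 46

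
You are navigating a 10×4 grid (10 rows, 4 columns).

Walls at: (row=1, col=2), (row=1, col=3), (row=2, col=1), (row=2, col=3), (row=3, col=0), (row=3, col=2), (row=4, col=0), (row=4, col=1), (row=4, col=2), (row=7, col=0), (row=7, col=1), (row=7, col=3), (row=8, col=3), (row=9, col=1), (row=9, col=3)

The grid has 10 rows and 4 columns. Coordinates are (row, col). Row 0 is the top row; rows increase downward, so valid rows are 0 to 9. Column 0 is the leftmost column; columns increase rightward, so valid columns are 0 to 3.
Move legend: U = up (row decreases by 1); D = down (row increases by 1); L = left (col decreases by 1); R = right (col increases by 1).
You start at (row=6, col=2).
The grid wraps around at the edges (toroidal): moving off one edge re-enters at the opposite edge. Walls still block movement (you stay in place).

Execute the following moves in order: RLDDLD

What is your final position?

Start: (row=6, col=2)
  R (right): (row=6, col=2) -> (row=6, col=3)
  L (left): (row=6, col=3) -> (row=6, col=2)
  D (down): (row=6, col=2) -> (row=7, col=2)
  D (down): (row=7, col=2) -> (row=8, col=2)
  L (left): (row=8, col=2) -> (row=8, col=1)
  D (down): blocked, stay at (row=8, col=1)
Final: (row=8, col=1)

Answer: Final position: (row=8, col=1)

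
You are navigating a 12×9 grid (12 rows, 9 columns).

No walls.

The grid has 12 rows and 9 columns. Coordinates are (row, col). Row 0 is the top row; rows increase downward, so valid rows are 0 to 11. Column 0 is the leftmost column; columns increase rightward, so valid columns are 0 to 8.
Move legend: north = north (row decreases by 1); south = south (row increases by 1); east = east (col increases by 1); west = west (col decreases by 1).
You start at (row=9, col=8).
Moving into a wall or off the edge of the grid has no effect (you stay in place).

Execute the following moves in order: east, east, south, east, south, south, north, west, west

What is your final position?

Answer: Final position: (row=10, col=6)

Derivation:
Start: (row=9, col=8)
  east (east): blocked, stay at (row=9, col=8)
  east (east): blocked, stay at (row=9, col=8)
  south (south): (row=9, col=8) -> (row=10, col=8)
  east (east): blocked, stay at (row=10, col=8)
  south (south): (row=10, col=8) -> (row=11, col=8)
  south (south): blocked, stay at (row=11, col=8)
  north (north): (row=11, col=8) -> (row=10, col=8)
  west (west): (row=10, col=8) -> (row=10, col=7)
  west (west): (row=10, col=7) -> (row=10, col=6)
Final: (row=10, col=6)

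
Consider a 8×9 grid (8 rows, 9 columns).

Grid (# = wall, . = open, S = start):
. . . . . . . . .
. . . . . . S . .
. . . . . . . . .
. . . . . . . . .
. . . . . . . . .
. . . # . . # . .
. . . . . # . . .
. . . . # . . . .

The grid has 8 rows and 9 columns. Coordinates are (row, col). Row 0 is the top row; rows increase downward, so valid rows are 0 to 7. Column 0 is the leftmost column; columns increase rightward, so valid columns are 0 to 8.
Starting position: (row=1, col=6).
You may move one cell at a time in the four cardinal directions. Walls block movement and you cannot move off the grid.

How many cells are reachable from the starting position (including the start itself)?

BFS flood-fill from (row=1, col=6):
  Distance 0: (row=1, col=6)
  Distance 1: (row=0, col=6), (row=1, col=5), (row=1, col=7), (row=2, col=6)
  Distance 2: (row=0, col=5), (row=0, col=7), (row=1, col=4), (row=1, col=8), (row=2, col=5), (row=2, col=7), (row=3, col=6)
  Distance 3: (row=0, col=4), (row=0, col=8), (row=1, col=3), (row=2, col=4), (row=2, col=8), (row=3, col=5), (row=3, col=7), (row=4, col=6)
  Distance 4: (row=0, col=3), (row=1, col=2), (row=2, col=3), (row=3, col=4), (row=3, col=8), (row=4, col=5), (row=4, col=7)
  Distance 5: (row=0, col=2), (row=1, col=1), (row=2, col=2), (row=3, col=3), (row=4, col=4), (row=4, col=8), (row=5, col=5), (row=5, col=7)
  Distance 6: (row=0, col=1), (row=1, col=0), (row=2, col=1), (row=3, col=2), (row=4, col=3), (row=5, col=4), (row=5, col=8), (row=6, col=7)
  Distance 7: (row=0, col=0), (row=2, col=0), (row=3, col=1), (row=4, col=2), (row=6, col=4), (row=6, col=6), (row=6, col=8), (row=7, col=7)
  Distance 8: (row=3, col=0), (row=4, col=1), (row=5, col=2), (row=6, col=3), (row=7, col=6), (row=7, col=8)
  Distance 9: (row=4, col=0), (row=5, col=1), (row=6, col=2), (row=7, col=3), (row=7, col=5)
  Distance 10: (row=5, col=0), (row=6, col=1), (row=7, col=2)
  Distance 11: (row=6, col=0), (row=7, col=1)
  Distance 12: (row=7, col=0)
Total reachable: 68 (grid has 68 open cells total)

Answer: Reachable cells: 68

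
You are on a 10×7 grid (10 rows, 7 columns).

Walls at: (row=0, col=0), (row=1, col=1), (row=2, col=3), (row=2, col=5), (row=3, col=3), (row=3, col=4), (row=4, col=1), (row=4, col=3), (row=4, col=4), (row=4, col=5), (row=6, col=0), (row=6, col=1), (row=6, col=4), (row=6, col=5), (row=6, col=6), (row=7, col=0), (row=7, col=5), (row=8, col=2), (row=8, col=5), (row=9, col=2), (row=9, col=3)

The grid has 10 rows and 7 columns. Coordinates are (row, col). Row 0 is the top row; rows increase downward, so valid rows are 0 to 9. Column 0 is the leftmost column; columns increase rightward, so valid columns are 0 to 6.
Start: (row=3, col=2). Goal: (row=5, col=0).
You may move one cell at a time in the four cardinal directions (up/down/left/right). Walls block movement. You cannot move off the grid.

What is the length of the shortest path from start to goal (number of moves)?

BFS from (row=3, col=2) until reaching (row=5, col=0):
  Distance 0: (row=3, col=2)
  Distance 1: (row=2, col=2), (row=3, col=1), (row=4, col=2)
  Distance 2: (row=1, col=2), (row=2, col=1), (row=3, col=0), (row=5, col=2)
  Distance 3: (row=0, col=2), (row=1, col=3), (row=2, col=0), (row=4, col=0), (row=5, col=1), (row=5, col=3), (row=6, col=2)
  Distance 4: (row=0, col=1), (row=0, col=3), (row=1, col=0), (row=1, col=4), (row=5, col=0), (row=5, col=4), (row=6, col=3), (row=7, col=2)  <- goal reached here
One shortest path (4 moves): (row=3, col=2) -> (row=3, col=1) -> (row=3, col=0) -> (row=4, col=0) -> (row=5, col=0)

Answer: Shortest path length: 4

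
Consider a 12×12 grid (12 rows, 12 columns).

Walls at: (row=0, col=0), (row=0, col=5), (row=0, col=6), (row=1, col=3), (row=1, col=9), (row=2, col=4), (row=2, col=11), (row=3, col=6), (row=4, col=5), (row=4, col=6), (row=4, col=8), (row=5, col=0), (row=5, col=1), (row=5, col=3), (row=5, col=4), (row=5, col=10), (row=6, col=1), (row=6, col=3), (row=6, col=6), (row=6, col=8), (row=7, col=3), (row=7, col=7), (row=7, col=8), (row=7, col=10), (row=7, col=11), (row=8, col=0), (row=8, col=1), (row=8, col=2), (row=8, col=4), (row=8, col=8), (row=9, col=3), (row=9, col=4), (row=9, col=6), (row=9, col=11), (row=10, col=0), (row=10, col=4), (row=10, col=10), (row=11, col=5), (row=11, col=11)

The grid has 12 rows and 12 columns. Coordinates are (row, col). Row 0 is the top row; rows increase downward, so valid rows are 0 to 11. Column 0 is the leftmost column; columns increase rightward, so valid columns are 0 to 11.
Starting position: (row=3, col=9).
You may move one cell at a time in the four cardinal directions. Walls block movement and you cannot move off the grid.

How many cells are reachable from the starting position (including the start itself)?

BFS flood-fill from (row=3, col=9):
  Distance 0: (row=3, col=9)
  Distance 1: (row=2, col=9), (row=3, col=8), (row=3, col=10), (row=4, col=9)
  Distance 2: (row=2, col=8), (row=2, col=10), (row=3, col=7), (row=3, col=11), (row=4, col=10), (row=5, col=9)
  Distance 3: (row=1, col=8), (row=1, col=10), (row=2, col=7), (row=4, col=7), (row=4, col=11), (row=5, col=8), (row=6, col=9)
  Distance 4: (row=0, col=8), (row=0, col=10), (row=1, col=7), (row=1, col=11), (row=2, col=6), (row=5, col=7), (row=5, col=11), (row=6, col=10), (row=7, col=9)
  Distance 5: (row=0, col=7), (row=0, col=9), (row=0, col=11), (row=1, col=6), (row=2, col=5), (row=5, col=6), (row=6, col=7), (row=6, col=11), (row=8, col=9)
  Distance 6: (row=1, col=5), (row=3, col=5), (row=5, col=5), (row=8, col=10), (row=9, col=9)
  Distance 7: (row=1, col=4), (row=3, col=4), (row=6, col=5), (row=8, col=11), (row=9, col=8), (row=9, col=10), (row=10, col=9)
  Distance 8: (row=0, col=4), (row=3, col=3), (row=4, col=4), (row=6, col=4), (row=7, col=5), (row=9, col=7), (row=10, col=8), (row=11, col=9)
  Distance 9: (row=0, col=3), (row=2, col=3), (row=3, col=2), (row=4, col=3), (row=7, col=4), (row=7, col=6), (row=8, col=5), (row=8, col=7), (row=10, col=7), (row=11, col=8), (row=11, col=10)
  Distance 10: (row=0, col=2), (row=2, col=2), (row=3, col=1), (row=4, col=2), (row=8, col=6), (row=9, col=5), (row=10, col=6), (row=11, col=7)
  Distance 11: (row=0, col=1), (row=1, col=2), (row=2, col=1), (row=3, col=0), (row=4, col=1), (row=5, col=2), (row=10, col=5), (row=11, col=6)
  Distance 12: (row=1, col=1), (row=2, col=0), (row=4, col=0), (row=6, col=2)
  Distance 13: (row=1, col=0), (row=7, col=2)
  Distance 14: (row=7, col=1)
  Distance 15: (row=7, col=0)
  Distance 16: (row=6, col=0)
Total reachable: 92 (grid has 105 open cells total)

Answer: Reachable cells: 92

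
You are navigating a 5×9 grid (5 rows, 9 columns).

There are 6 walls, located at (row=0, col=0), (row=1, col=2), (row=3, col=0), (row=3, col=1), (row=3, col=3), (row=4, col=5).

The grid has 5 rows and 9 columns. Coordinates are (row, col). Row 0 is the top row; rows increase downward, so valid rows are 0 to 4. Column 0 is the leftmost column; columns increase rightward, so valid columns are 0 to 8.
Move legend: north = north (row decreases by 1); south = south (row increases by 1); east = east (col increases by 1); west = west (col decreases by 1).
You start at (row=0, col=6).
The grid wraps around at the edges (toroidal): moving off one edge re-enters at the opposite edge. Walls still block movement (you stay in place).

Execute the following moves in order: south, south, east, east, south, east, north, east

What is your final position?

Start: (row=0, col=6)
  south (south): (row=0, col=6) -> (row=1, col=6)
  south (south): (row=1, col=6) -> (row=2, col=6)
  east (east): (row=2, col=6) -> (row=2, col=7)
  east (east): (row=2, col=7) -> (row=2, col=8)
  south (south): (row=2, col=8) -> (row=3, col=8)
  east (east): blocked, stay at (row=3, col=8)
  north (north): (row=3, col=8) -> (row=2, col=8)
  east (east): (row=2, col=8) -> (row=2, col=0)
Final: (row=2, col=0)

Answer: Final position: (row=2, col=0)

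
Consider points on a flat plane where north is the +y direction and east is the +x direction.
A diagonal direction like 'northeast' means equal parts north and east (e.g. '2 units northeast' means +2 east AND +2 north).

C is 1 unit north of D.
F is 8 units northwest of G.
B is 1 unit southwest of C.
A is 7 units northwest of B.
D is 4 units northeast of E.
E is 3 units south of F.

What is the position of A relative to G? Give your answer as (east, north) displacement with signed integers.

Place G at the origin (east=0, north=0).
  F is 8 units northwest of G: delta (east=-8, north=+8); F at (east=-8, north=8).
  E is 3 units south of F: delta (east=+0, north=-3); E at (east=-8, north=5).
  D is 4 units northeast of E: delta (east=+4, north=+4); D at (east=-4, north=9).
  C is 1 unit north of D: delta (east=+0, north=+1); C at (east=-4, north=10).
  B is 1 unit southwest of C: delta (east=-1, north=-1); B at (east=-5, north=9).
  A is 7 units northwest of B: delta (east=-7, north=+7); A at (east=-12, north=16).
Therefore A relative to G: (east=-12, north=16).

Answer: A is at (east=-12, north=16) relative to G.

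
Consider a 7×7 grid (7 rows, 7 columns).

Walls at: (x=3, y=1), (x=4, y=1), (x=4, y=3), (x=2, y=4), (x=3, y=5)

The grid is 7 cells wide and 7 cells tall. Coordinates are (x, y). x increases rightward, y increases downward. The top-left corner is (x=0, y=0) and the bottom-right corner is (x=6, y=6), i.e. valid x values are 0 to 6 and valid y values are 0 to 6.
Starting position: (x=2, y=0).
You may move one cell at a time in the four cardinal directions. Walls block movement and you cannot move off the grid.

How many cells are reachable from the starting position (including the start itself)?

BFS flood-fill from (x=2, y=0):
  Distance 0: (x=2, y=0)
  Distance 1: (x=1, y=0), (x=3, y=0), (x=2, y=1)
  Distance 2: (x=0, y=0), (x=4, y=0), (x=1, y=1), (x=2, y=2)
  Distance 3: (x=5, y=0), (x=0, y=1), (x=1, y=2), (x=3, y=2), (x=2, y=3)
  Distance 4: (x=6, y=0), (x=5, y=1), (x=0, y=2), (x=4, y=2), (x=1, y=3), (x=3, y=3)
  Distance 5: (x=6, y=1), (x=5, y=2), (x=0, y=3), (x=1, y=4), (x=3, y=4)
  Distance 6: (x=6, y=2), (x=5, y=3), (x=0, y=4), (x=4, y=4), (x=1, y=5)
  Distance 7: (x=6, y=3), (x=5, y=4), (x=0, y=5), (x=2, y=5), (x=4, y=5), (x=1, y=6)
  Distance 8: (x=6, y=4), (x=5, y=5), (x=0, y=6), (x=2, y=6), (x=4, y=6)
  Distance 9: (x=6, y=5), (x=3, y=6), (x=5, y=6)
  Distance 10: (x=6, y=6)
Total reachable: 44 (grid has 44 open cells total)

Answer: Reachable cells: 44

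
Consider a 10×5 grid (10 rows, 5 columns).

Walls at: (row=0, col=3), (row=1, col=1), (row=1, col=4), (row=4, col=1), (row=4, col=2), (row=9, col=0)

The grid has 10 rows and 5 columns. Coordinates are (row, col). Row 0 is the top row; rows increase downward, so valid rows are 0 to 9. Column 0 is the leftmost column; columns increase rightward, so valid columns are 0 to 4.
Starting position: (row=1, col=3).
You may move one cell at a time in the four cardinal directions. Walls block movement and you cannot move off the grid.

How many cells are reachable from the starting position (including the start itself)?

BFS flood-fill from (row=1, col=3):
  Distance 0: (row=1, col=3)
  Distance 1: (row=1, col=2), (row=2, col=3)
  Distance 2: (row=0, col=2), (row=2, col=2), (row=2, col=4), (row=3, col=3)
  Distance 3: (row=0, col=1), (row=2, col=1), (row=3, col=2), (row=3, col=4), (row=4, col=3)
  Distance 4: (row=0, col=0), (row=2, col=0), (row=3, col=1), (row=4, col=4), (row=5, col=3)
  Distance 5: (row=1, col=0), (row=3, col=0), (row=5, col=2), (row=5, col=4), (row=6, col=3)
  Distance 6: (row=4, col=0), (row=5, col=1), (row=6, col=2), (row=6, col=4), (row=7, col=3)
  Distance 7: (row=5, col=0), (row=6, col=1), (row=7, col=2), (row=7, col=4), (row=8, col=3)
  Distance 8: (row=6, col=0), (row=7, col=1), (row=8, col=2), (row=8, col=4), (row=9, col=3)
  Distance 9: (row=7, col=0), (row=8, col=1), (row=9, col=2), (row=9, col=4)
  Distance 10: (row=8, col=0), (row=9, col=1)
Total reachable: 43 (grid has 44 open cells total)

Answer: Reachable cells: 43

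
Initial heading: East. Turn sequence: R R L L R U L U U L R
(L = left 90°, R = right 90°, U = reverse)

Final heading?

Answer: Final heading: West

Derivation:
Start: East
  R (right (90° clockwise)) -> South
  R (right (90° clockwise)) -> West
  L (left (90° counter-clockwise)) -> South
  L (left (90° counter-clockwise)) -> East
  R (right (90° clockwise)) -> South
  U (U-turn (180°)) -> North
  L (left (90° counter-clockwise)) -> West
  U (U-turn (180°)) -> East
  U (U-turn (180°)) -> West
  L (left (90° counter-clockwise)) -> South
  R (right (90° clockwise)) -> West
Final: West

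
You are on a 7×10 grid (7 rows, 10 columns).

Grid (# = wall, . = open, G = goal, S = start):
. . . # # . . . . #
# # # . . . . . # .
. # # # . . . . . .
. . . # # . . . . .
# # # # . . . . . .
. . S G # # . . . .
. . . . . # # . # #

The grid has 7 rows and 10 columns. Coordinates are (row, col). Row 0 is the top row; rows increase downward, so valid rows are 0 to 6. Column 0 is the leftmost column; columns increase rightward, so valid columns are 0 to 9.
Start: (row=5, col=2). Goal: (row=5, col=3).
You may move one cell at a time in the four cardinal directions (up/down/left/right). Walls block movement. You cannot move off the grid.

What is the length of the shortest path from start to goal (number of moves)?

Answer: Shortest path length: 1

Derivation:
BFS from (row=5, col=2) until reaching (row=5, col=3):
  Distance 0: (row=5, col=2)
  Distance 1: (row=5, col=1), (row=5, col=3), (row=6, col=2)  <- goal reached here
One shortest path (1 moves): (row=5, col=2) -> (row=5, col=3)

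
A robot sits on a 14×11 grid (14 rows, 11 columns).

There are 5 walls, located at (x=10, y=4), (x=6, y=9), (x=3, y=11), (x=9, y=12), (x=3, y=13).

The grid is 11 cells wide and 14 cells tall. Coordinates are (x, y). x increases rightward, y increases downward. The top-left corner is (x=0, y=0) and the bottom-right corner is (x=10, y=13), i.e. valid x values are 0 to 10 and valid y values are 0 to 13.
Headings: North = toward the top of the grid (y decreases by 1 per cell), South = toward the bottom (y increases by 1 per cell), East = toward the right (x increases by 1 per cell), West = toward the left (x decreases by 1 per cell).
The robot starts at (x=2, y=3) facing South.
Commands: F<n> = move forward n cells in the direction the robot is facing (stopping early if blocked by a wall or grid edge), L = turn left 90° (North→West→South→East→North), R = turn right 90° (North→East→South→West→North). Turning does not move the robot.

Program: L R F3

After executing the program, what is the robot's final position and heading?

Start: (x=2, y=3), facing South
  L: turn left, now facing East
  R: turn right, now facing South
  F3: move forward 3, now at (x=2, y=6)
Final: (x=2, y=6), facing South

Answer: Final position: (x=2, y=6), facing South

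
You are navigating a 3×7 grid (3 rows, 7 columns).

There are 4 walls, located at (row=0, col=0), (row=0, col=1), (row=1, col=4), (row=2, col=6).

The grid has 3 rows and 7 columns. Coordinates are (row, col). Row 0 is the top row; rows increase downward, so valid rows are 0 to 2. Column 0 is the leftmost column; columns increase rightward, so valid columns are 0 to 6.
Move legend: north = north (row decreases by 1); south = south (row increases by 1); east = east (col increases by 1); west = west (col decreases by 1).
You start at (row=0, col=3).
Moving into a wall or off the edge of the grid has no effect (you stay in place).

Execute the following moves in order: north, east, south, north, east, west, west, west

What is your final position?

Answer: Final position: (row=0, col=2)

Derivation:
Start: (row=0, col=3)
  north (north): blocked, stay at (row=0, col=3)
  east (east): (row=0, col=3) -> (row=0, col=4)
  south (south): blocked, stay at (row=0, col=4)
  north (north): blocked, stay at (row=0, col=4)
  east (east): (row=0, col=4) -> (row=0, col=5)
  west (west): (row=0, col=5) -> (row=0, col=4)
  west (west): (row=0, col=4) -> (row=0, col=3)
  west (west): (row=0, col=3) -> (row=0, col=2)
Final: (row=0, col=2)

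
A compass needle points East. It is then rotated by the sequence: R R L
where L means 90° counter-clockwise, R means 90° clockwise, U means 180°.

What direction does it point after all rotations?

Answer: Final heading: South

Derivation:
Start: East
  R (right (90° clockwise)) -> South
  R (right (90° clockwise)) -> West
  L (left (90° counter-clockwise)) -> South
Final: South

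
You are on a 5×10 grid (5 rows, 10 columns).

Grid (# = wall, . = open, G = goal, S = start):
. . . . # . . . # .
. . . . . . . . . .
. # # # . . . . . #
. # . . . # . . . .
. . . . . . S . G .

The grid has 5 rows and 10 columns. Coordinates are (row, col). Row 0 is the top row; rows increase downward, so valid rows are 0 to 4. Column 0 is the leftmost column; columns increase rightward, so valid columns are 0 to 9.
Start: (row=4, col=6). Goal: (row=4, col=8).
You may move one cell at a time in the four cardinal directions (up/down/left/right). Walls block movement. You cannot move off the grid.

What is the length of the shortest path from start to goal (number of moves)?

Answer: Shortest path length: 2

Derivation:
BFS from (row=4, col=6) until reaching (row=4, col=8):
  Distance 0: (row=4, col=6)
  Distance 1: (row=3, col=6), (row=4, col=5), (row=4, col=7)
  Distance 2: (row=2, col=6), (row=3, col=7), (row=4, col=4), (row=4, col=8)  <- goal reached here
One shortest path (2 moves): (row=4, col=6) -> (row=4, col=7) -> (row=4, col=8)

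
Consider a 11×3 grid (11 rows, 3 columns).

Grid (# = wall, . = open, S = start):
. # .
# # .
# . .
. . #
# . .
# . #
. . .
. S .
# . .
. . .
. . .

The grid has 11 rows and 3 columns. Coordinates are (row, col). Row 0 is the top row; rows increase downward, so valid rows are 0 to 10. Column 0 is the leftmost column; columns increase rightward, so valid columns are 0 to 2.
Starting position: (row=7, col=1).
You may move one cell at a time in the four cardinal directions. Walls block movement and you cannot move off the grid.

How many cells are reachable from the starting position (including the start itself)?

Answer: Reachable cells: 23

Derivation:
BFS flood-fill from (row=7, col=1):
  Distance 0: (row=7, col=1)
  Distance 1: (row=6, col=1), (row=7, col=0), (row=7, col=2), (row=8, col=1)
  Distance 2: (row=5, col=1), (row=6, col=0), (row=6, col=2), (row=8, col=2), (row=9, col=1)
  Distance 3: (row=4, col=1), (row=9, col=0), (row=9, col=2), (row=10, col=1)
  Distance 4: (row=3, col=1), (row=4, col=2), (row=10, col=0), (row=10, col=2)
  Distance 5: (row=2, col=1), (row=3, col=0)
  Distance 6: (row=2, col=2)
  Distance 7: (row=1, col=2)
  Distance 8: (row=0, col=2)
Total reachable: 23 (grid has 24 open cells total)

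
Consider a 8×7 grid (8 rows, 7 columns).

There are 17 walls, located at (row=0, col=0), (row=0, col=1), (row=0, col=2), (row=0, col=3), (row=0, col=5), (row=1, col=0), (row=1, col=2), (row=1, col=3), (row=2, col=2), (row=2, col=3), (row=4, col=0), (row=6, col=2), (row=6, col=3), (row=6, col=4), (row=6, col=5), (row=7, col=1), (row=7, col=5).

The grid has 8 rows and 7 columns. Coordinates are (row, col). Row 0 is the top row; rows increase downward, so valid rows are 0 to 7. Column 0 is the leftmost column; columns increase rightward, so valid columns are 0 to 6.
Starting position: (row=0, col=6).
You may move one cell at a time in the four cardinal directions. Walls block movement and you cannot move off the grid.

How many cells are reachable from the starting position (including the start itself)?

Answer: Reachable cells: 36

Derivation:
BFS flood-fill from (row=0, col=6):
  Distance 0: (row=0, col=6)
  Distance 1: (row=1, col=6)
  Distance 2: (row=1, col=5), (row=2, col=6)
  Distance 3: (row=1, col=4), (row=2, col=5), (row=3, col=6)
  Distance 4: (row=0, col=4), (row=2, col=4), (row=3, col=5), (row=4, col=6)
  Distance 5: (row=3, col=4), (row=4, col=5), (row=5, col=6)
  Distance 6: (row=3, col=3), (row=4, col=4), (row=5, col=5), (row=6, col=6)
  Distance 7: (row=3, col=2), (row=4, col=3), (row=5, col=4), (row=7, col=6)
  Distance 8: (row=3, col=1), (row=4, col=2), (row=5, col=3)
  Distance 9: (row=2, col=1), (row=3, col=0), (row=4, col=1), (row=5, col=2)
  Distance 10: (row=1, col=1), (row=2, col=0), (row=5, col=1)
  Distance 11: (row=5, col=0), (row=6, col=1)
  Distance 12: (row=6, col=0)
  Distance 13: (row=7, col=0)
Total reachable: 36 (grid has 39 open cells total)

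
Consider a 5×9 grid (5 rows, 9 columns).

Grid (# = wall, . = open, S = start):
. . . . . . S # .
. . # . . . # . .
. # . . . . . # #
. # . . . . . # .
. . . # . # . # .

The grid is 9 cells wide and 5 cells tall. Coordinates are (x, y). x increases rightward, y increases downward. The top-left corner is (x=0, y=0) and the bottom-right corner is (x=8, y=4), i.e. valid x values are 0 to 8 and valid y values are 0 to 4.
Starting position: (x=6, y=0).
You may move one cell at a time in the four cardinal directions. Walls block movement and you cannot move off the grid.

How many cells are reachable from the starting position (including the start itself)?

BFS flood-fill from (x=6, y=0):
  Distance 0: (x=6, y=0)
  Distance 1: (x=5, y=0)
  Distance 2: (x=4, y=0), (x=5, y=1)
  Distance 3: (x=3, y=0), (x=4, y=1), (x=5, y=2)
  Distance 4: (x=2, y=0), (x=3, y=1), (x=4, y=2), (x=6, y=2), (x=5, y=3)
  Distance 5: (x=1, y=0), (x=3, y=2), (x=4, y=3), (x=6, y=3)
  Distance 6: (x=0, y=0), (x=1, y=1), (x=2, y=2), (x=3, y=3), (x=4, y=4), (x=6, y=4)
  Distance 7: (x=0, y=1), (x=2, y=3)
  Distance 8: (x=0, y=2), (x=2, y=4)
  Distance 9: (x=0, y=3), (x=1, y=4)
  Distance 10: (x=0, y=4)
Total reachable: 29 (grid has 34 open cells total)

Answer: Reachable cells: 29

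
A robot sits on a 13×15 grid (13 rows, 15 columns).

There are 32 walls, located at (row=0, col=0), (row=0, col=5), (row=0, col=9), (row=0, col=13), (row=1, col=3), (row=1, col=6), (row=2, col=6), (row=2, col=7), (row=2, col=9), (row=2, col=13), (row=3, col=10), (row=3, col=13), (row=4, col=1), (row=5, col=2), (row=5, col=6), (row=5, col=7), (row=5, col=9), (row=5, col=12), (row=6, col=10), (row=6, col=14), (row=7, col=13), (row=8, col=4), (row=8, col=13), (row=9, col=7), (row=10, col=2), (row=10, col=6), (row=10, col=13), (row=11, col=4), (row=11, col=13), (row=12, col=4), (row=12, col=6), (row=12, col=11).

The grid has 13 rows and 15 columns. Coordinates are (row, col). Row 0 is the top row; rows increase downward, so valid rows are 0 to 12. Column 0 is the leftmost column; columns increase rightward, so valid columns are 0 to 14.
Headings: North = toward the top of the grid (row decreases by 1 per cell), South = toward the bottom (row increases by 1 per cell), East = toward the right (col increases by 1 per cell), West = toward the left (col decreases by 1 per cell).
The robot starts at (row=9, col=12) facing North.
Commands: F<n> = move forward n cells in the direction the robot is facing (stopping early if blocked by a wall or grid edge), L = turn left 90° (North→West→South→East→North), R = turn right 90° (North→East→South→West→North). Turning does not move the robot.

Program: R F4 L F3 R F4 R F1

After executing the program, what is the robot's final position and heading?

Answer: Final position: (row=8, col=14), facing South

Derivation:
Start: (row=9, col=12), facing North
  R: turn right, now facing East
  F4: move forward 2/4 (blocked), now at (row=9, col=14)
  L: turn left, now facing North
  F3: move forward 2/3 (blocked), now at (row=7, col=14)
  R: turn right, now facing East
  F4: move forward 0/4 (blocked), now at (row=7, col=14)
  R: turn right, now facing South
  F1: move forward 1, now at (row=8, col=14)
Final: (row=8, col=14), facing South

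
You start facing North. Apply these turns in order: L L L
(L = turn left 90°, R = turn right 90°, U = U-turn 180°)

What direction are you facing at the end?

Start: North
  L (left (90° counter-clockwise)) -> West
  L (left (90° counter-clockwise)) -> South
  L (left (90° counter-clockwise)) -> East
Final: East

Answer: Final heading: East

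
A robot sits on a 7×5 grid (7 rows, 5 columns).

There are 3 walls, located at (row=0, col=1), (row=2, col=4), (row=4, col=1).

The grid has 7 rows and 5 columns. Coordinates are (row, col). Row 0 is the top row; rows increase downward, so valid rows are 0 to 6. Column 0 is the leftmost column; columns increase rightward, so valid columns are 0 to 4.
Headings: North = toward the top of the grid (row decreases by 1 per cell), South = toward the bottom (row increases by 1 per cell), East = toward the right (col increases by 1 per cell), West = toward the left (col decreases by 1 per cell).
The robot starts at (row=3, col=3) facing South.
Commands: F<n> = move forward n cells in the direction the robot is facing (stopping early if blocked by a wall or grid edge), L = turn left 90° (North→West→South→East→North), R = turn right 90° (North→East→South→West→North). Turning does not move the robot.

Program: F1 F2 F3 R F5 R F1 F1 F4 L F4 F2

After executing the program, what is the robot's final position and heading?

Start: (row=3, col=3), facing South
  F1: move forward 1, now at (row=4, col=3)
  F2: move forward 2, now at (row=6, col=3)
  F3: move forward 0/3 (blocked), now at (row=6, col=3)
  R: turn right, now facing West
  F5: move forward 3/5 (blocked), now at (row=6, col=0)
  R: turn right, now facing North
  F1: move forward 1, now at (row=5, col=0)
  F1: move forward 1, now at (row=4, col=0)
  F4: move forward 4, now at (row=0, col=0)
  L: turn left, now facing West
  F4: move forward 0/4 (blocked), now at (row=0, col=0)
  F2: move forward 0/2 (blocked), now at (row=0, col=0)
Final: (row=0, col=0), facing West

Answer: Final position: (row=0, col=0), facing West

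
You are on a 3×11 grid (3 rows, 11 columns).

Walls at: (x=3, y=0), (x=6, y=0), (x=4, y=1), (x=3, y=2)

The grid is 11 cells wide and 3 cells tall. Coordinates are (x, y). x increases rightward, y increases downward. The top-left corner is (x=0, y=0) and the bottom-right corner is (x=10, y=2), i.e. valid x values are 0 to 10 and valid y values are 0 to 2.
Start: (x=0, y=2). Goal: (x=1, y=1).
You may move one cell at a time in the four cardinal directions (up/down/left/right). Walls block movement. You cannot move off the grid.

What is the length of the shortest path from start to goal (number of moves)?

Answer: Shortest path length: 2

Derivation:
BFS from (x=0, y=2) until reaching (x=1, y=1):
  Distance 0: (x=0, y=2)
  Distance 1: (x=0, y=1), (x=1, y=2)
  Distance 2: (x=0, y=0), (x=1, y=1), (x=2, y=2)  <- goal reached here
One shortest path (2 moves): (x=0, y=2) -> (x=1, y=2) -> (x=1, y=1)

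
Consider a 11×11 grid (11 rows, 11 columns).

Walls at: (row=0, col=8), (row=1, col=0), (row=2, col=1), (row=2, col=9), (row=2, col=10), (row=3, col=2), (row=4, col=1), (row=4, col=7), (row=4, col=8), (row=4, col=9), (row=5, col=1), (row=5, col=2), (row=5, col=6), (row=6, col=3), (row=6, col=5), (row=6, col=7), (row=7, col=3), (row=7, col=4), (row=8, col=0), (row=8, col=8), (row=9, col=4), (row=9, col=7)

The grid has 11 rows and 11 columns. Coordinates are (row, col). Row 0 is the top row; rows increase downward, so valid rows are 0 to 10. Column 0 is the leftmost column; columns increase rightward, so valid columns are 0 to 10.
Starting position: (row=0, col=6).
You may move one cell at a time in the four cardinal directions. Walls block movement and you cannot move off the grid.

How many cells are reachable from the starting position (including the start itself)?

BFS flood-fill from (row=0, col=6):
  Distance 0: (row=0, col=6)
  Distance 1: (row=0, col=5), (row=0, col=7), (row=1, col=6)
  Distance 2: (row=0, col=4), (row=1, col=5), (row=1, col=7), (row=2, col=6)
  Distance 3: (row=0, col=3), (row=1, col=4), (row=1, col=8), (row=2, col=5), (row=2, col=7), (row=3, col=6)
  Distance 4: (row=0, col=2), (row=1, col=3), (row=1, col=9), (row=2, col=4), (row=2, col=8), (row=3, col=5), (row=3, col=7), (row=4, col=6)
  Distance 5: (row=0, col=1), (row=0, col=9), (row=1, col=2), (row=1, col=10), (row=2, col=3), (row=3, col=4), (row=3, col=8), (row=4, col=5)
  Distance 6: (row=0, col=0), (row=0, col=10), (row=1, col=1), (row=2, col=2), (row=3, col=3), (row=3, col=9), (row=4, col=4), (row=5, col=5)
  Distance 7: (row=3, col=10), (row=4, col=3), (row=5, col=4)
  Distance 8: (row=4, col=2), (row=4, col=10), (row=5, col=3), (row=6, col=4)
  Distance 9: (row=5, col=10)
  Distance 10: (row=5, col=9), (row=6, col=10)
  Distance 11: (row=5, col=8), (row=6, col=9), (row=7, col=10)
  Distance 12: (row=5, col=7), (row=6, col=8), (row=7, col=9), (row=8, col=10)
  Distance 13: (row=7, col=8), (row=8, col=9), (row=9, col=10)
  Distance 14: (row=7, col=7), (row=9, col=9), (row=10, col=10)
  Distance 15: (row=7, col=6), (row=8, col=7), (row=9, col=8), (row=10, col=9)
  Distance 16: (row=6, col=6), (row=7, col=5), (row=8, col=6), (row=10, col=8)
  Distance 17: (row=8, col=5), (row=9, col=6), (row=10, col=7)
  Distance 18: (row=8, col=4), (row=9, col=5), (row=10, col=6)
  Distance 19: (row=8, col=3), (row=10, col=5)
  Distance 20: (row=8, col=2), (row=9, col=3), (row=10, col=4)
  Distance 21: (row=7, col=2), (row=8, col=1), (row=9, col=2), (row=10, col=3)
  Distance 22: (row=6, col=2), (row=7, col=1), (row=9, col=1), (row=10, col=2)
  Distance 23: (row=6, col=1), (row=7, col=0), (row=9, col=0), (row=10, col=1)
  Distance 24: (row=6, col=0), (row=10, col=0)
  Distance 25: (row=5, col=0)
  Distance 26: (row=4, col=0)
  Distance 27: (row=3, col=0)
  Distance 28: (row=2, col=0), (row=3, col=1)
Total reachable: 99 (grid has 99 open cells total)

Answer: Reachable cells: 99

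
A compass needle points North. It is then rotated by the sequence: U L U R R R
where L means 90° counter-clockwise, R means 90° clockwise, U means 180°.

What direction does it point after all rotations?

Answer: Final heading: South

Derivation:
Start: North
  U (U-turn (180°)) -> South
  L (left (90° counter-clockwise)) -> East
  U (U-turn (180°)) -> West
  R (right (90° clockwise)) -> North
  R (right (90° clockwise)) -> East
  R (right (90° clockwise)) -> South
Final: South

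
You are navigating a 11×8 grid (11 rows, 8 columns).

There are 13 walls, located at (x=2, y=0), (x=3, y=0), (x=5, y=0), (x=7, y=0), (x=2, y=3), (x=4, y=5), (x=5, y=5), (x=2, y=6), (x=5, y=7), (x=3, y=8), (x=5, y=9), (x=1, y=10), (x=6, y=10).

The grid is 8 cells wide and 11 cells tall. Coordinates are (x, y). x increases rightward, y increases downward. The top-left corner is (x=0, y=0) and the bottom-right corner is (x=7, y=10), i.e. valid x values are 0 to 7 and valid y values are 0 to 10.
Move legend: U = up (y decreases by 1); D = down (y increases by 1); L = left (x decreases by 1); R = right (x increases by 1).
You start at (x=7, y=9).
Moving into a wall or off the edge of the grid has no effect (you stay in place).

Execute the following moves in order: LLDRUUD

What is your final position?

Answer: Final position: (x=7, y=8)

Derivation:
Start: (x=7, y=9)
  L (left): (x=7, y=9) -> (x=6, y=9)
  L (left): blocked, stay at (x=6, y=9)
  D (down): blocked, stay at (x=6, y=9)
  R (right): (x=6, y=9) -> (x=7, y=9)
  U (up): (x=7, y=9) -> (x=7, y=8)
  U (up): (x=7, y=8) -> (x=7, y=7)
  D (down): (x=7, y=7) -> (x=7, y=8)
Final: (x=7, y=8)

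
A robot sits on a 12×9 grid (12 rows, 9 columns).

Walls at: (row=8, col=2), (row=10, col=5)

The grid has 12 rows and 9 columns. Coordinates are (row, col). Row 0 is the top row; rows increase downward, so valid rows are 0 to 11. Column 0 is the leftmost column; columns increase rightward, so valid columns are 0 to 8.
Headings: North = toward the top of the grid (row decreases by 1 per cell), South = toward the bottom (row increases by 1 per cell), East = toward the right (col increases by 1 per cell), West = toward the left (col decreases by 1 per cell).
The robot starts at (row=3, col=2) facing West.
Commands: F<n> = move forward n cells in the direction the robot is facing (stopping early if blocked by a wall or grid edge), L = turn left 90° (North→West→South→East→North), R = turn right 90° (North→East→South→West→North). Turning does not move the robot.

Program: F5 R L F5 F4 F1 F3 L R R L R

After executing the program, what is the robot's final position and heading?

Start: (row=3, col=2), facing West
  F5: move forward 2/5 (blocked), now at (row=3, col=0)
  R: turn right, now facing North
  L: turn left, now facing West
  F5: move forward 0/5 (blocked), now at (row=3, col=0)
  F4: move forward 0/4 (blocked), now at (row=3, col=0)
  F1: move forward 0/1 (blocked), now at (row=3, col=0)
  F3: move forward 0/3 (blocked), now at (row=3, col=0)
  L: turn left, now facing South
  R: turn right, now facing West
  R: turn right, now facing North
  L: turn left, now facing West
  R: turn right, now facing North
Final: (row=3, col=0), facing North

Answer: Final position: (row=3, col=0), facing North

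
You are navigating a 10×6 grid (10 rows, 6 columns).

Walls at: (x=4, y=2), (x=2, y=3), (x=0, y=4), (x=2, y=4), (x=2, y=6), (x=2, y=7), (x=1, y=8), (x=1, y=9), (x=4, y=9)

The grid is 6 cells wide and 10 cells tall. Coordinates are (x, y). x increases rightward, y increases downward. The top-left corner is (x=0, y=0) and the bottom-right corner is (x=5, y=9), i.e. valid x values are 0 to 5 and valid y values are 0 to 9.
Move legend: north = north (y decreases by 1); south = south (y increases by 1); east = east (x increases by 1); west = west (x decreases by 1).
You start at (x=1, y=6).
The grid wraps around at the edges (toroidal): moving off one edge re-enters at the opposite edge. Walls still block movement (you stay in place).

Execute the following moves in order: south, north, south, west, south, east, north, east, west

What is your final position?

Answer: Final position: (x=0, y=7)

Derivation:
Start: (x=1, y=6)
  south (south): (x=1, y=6) -> (x=1, y=7)
  north (north): (x=1, y=7) -> (x=1, y=6)
  south (south): (x=1, y=6) -> (x=1, y=7)
  west (west): (x=1, y=7) -> (x=0, y=7)
  south (south): (x=0, y=7) -> (x=0, y=8)
  east (east): blocked, stay at (x=0, y=8)
  north (north): (x=0, y=8) -> (x=0, y=7)
  east (east): (x=0, y=7) -> (x=1, y=7)
  west (west): (x=1, y=7) -> (x=0, y=7)
Final: (x=0, y=7)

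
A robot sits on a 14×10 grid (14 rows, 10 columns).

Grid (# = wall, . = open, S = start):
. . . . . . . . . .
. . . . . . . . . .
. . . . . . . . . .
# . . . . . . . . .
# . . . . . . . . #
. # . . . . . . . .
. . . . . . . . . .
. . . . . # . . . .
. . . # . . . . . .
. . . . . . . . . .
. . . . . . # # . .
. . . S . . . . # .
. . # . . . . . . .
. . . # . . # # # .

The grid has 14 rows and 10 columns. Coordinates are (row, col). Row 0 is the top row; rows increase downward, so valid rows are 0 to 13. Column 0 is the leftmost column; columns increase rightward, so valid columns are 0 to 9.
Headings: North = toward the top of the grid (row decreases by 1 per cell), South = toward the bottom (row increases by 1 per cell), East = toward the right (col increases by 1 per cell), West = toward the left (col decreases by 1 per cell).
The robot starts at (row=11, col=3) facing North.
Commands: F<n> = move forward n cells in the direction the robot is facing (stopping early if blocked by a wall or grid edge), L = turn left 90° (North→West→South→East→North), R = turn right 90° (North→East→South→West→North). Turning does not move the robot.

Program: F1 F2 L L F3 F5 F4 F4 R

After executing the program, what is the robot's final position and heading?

Answer: Final position: (row=12, col=3), facing West

Derivation:
Start: (row=11, col=3), facing North
  F1: move forward 1, now at (row=10, col=3)
  F2: move forward 1/2 (blocked), now at (row=9, col=3)
  L: turn left, now facing West
  L: turn left, now facing South
  F3: move forward 3, now at (row=12, col=3)
  F5: move forward 0/5 (blocked), now at (row=12, col=3)
  F4: move forward 0/4 (blocked), now at (row=12, col=3)
  F4: move forward 0/4 (blocked), now at (row=12, col=3)
  R: turn right, now facing West
Final: (row=12, col=3), facing West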